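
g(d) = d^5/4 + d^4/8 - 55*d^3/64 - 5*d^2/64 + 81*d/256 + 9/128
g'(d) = 5*d^4/4 + d^3/2 - 165*d^2/64 - 5*d/32 + 81/256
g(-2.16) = -1.35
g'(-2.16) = 10.80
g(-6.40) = -2254.51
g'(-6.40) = 1861.80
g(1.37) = -0.21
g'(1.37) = 0.95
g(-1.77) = 0.91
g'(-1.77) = 2.01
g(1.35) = -0.22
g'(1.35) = 0.79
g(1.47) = -0.06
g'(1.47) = 1.94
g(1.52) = 0.05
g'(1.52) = 2.55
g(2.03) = 3.94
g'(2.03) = 14.79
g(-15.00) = -180637.49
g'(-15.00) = 61016.33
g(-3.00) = -29.00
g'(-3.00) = 65.33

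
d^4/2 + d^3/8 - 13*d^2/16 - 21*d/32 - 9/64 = (d/2 + 1/4)*(d - 3/2)*(d + 1/2)*(d + 3/4)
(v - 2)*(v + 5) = v^2 + 3*v - 10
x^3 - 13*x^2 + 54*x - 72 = (x - 6)*(x - 4)*(x - 3)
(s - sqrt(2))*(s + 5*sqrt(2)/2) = s^2 + 3*sqrt(2)*s/2 - 5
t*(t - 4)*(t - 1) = t^3 - 5*t^2 + 4*t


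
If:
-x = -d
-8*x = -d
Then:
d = 0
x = 0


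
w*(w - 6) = w^2 - 6*w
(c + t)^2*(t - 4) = c^2*t - 4*c^2 + 2*c*t^2 - 8*c*t + t^3 - 4*t^2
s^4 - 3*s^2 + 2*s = s*(s - 1)^2*(s + 2)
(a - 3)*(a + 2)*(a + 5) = a^3 + 4*a^2 - 11*a - 30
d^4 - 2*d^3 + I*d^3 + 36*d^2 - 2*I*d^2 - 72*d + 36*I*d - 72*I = (d - 2)*(d - 6*I)*(d + I)*(d + 6*I)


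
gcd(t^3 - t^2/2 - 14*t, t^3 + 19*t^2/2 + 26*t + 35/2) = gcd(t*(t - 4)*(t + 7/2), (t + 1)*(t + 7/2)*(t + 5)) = t + 7/2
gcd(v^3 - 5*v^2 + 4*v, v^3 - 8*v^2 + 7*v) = v^2 - v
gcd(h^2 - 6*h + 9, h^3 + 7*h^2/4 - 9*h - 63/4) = h - 3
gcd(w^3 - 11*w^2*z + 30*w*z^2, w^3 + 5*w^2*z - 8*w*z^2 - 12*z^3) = 1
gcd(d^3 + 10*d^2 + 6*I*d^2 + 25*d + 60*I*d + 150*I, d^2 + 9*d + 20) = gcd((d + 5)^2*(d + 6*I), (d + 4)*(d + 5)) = d + 5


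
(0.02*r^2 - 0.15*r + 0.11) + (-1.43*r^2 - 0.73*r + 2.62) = -1.41*r^2 - 0.88*r + 2.73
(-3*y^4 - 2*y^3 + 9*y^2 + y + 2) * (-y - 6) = 3*y^5 + 20*y^4 + 3*y^3 - 55*y^2 - 8*y - 12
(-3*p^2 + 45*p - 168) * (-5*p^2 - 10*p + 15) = 15*p^4 - 195*p^3 + 345*p^2 + 2355*p - 2520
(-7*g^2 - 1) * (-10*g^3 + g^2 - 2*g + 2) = 70*g^5 - 7*g^4 + 24*g^3 - 15*g^2 + 2*g - 2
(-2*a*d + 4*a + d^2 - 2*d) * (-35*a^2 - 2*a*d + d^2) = 70*a^3*d - 140*a^3 - 31*a^2*d^2 + 62*a^2*d - 4*a*d^3 + 8*a*d^2 + d^4 - 2*d^3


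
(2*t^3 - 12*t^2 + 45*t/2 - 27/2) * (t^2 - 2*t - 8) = 2*t^5 - 16*t^4 + 61*t^3/2 + 75*t^2/2 - 153*t + 108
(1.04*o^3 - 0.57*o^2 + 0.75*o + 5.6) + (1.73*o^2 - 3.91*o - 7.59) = 1.04*o^3 + 1.16*o^2 - 3.16*o - 1.99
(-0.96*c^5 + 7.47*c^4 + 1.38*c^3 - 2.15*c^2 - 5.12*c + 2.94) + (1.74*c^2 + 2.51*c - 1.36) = -0.96*c^5 + 7.47*c^4 + 1.38*c^3 - 0.41*c^2 - 2.61*c + 1.58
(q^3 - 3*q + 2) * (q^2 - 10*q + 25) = q^5 - 10*q^4 + 22*q^3 + 32*q^2 - 95*q + 50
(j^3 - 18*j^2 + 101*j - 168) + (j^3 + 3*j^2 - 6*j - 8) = 2*j^3 - 15*j^2 + 95*j - 176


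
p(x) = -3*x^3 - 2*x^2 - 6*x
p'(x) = -9*x^2 - 4*x - 6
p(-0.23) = 1.31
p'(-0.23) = -5.56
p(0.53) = -4.19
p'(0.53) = -10.65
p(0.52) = -4.08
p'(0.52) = -10.51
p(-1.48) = 14.22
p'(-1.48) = -19.79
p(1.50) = -23.62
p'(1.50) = -32.25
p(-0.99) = 6.89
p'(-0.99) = -10.86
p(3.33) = -152.94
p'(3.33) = -119.12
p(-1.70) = 19.16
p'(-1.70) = -25.21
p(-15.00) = 9765.00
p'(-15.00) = -1971.00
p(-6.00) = 612.00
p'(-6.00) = -306.00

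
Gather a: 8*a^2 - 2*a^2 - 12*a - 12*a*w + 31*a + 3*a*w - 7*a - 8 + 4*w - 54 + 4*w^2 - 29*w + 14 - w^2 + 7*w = 6*a^2 + a*(12 - 9*w) + 3*w^2 - 18*w - 48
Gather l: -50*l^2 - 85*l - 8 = -50*l^2 - 85*l - 8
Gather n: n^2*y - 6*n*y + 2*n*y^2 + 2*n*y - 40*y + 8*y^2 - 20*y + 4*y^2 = n^2*y + n*(2*y^2 - 4*y) + 12*y^2 - 60*y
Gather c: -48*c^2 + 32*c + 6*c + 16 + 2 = -48*c^2 + 38*c + 18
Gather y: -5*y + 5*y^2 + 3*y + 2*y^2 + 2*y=7*y^2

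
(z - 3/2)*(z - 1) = z^2 - 5*z/2 + 3/2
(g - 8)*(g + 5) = g^2 - 3*g - 40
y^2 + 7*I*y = y*(y + 7*I)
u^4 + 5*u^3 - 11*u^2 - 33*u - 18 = (u - 3)*(u + 1)^2*(u + 6)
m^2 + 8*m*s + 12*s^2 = (m + 2*s)*(m + 6*s)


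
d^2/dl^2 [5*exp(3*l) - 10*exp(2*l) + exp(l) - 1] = (45*exp(2*l) - 40*exp(l) + 1)*exp(l)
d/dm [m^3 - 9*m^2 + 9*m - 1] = 3*m^2 - 18*m + 9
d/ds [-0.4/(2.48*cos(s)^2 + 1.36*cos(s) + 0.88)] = -(1.984*cos(s) + 0.544)*sin(s)/(2.48*cos(s)^2 + 1.36*cos(s) + 0.88)^2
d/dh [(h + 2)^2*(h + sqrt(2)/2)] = (h + 2)*(3*h + sqrt(2) + 2)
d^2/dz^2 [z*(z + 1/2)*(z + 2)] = 6*z + 5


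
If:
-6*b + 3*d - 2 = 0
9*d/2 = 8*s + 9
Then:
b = 8*s/9 + 2/3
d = 16*s/9 + 2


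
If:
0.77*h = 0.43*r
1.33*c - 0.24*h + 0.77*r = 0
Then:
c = -0.478175959378967*r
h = 0.558441558441558*r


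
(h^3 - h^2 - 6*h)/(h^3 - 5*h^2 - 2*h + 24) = h/(h - 4)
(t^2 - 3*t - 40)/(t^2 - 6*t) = (t^2 - 3*t - 40)/(t*(t - 6))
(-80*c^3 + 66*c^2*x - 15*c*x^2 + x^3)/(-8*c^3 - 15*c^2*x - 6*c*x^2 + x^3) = (10*c^2 - 7*c*x + x^2)/(c^2 + 2*c*x + x^2)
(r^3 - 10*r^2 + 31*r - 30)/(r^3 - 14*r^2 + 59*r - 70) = (r - 3)/(r - 7)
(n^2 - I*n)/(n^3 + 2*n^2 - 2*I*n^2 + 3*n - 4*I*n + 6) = n*(n - I)/(n^3 + 2*n^2*(1 - I) + n*(3 - 4*I) + 6)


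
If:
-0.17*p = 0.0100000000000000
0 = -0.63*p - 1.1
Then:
No Solution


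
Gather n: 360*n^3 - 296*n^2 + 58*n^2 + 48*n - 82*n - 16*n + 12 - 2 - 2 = 360*n^3 - 238*n^2 - 50*n + 8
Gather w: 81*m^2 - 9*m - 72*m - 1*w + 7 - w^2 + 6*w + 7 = 81*m^2 - 81*m - w^2 + 5*w + 14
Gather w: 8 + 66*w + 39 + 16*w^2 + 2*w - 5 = 16*w^2 + 68*w + 42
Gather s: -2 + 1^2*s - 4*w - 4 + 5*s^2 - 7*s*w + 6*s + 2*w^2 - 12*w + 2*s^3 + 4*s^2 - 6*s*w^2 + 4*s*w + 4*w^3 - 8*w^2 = 2*s^3 + 9*s^2 + s*(-6*w^2 - 3*w + 7) + 4*w^3 - 6*w^2 - 16*w - 6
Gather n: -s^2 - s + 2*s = -s^2 + s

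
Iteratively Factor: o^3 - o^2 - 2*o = (o - 2)*(o^2 + o) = o*(o - 2)*(o + 1)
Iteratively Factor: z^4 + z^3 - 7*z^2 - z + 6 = (z - 1)*(z^3 + 2*z^2 - 5*z - 6) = (z - 1)*(z + 1)*(z^2 + z - 6) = (z - 1)*(z + 1)*(z + 3)*(z - 2)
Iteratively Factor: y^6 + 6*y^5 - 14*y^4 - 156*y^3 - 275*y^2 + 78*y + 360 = (y - 5)*(y^5 + 11*y^4 + 41*y^3 + 49*y^2 - 30*y - 72) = (y - 5)*(y + 4)*(y^4 + 7*y^3 + 13*y^2 - 3*y - 18) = (y - 5)*(y + 3)*(y + 4)*(y^3 + 4*y^2 + y - 6) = (y - 5)*(y + 2)*(y + 3)*(y + 4)*(y^2 + 2*y - 3) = (y - 5)*(y - 1)*(y + 2)*(y + 3)*(y + 4)*(y + 3)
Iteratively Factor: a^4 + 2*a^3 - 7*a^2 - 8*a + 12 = (a + 2)*(a^3 - 7*a + 6) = (a - 2)*(a + 2)*(a^2 + 2*a - 3) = (a - 2)*(a + 2)*(a + 3)*(a - 1)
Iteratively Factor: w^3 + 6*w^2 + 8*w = (w)*(w^2 + 6*w + 8) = w*(w + 4)*(w + 2)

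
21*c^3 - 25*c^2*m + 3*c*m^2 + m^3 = (-3*c + m)*(-c + m)*(7*c + m)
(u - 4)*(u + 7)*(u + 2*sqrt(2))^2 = u^4 + 3*u^3 + 4*sqrt(2)*u^3 - 20*u^2 + 12*sqrt(2)*u^2 - 112*sqrt(2)*u + 24*u - 224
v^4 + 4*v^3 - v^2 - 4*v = v*(v - 1)*(v + 1)*(v + 4)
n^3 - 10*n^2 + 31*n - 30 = (n - 5)*(n - 3)*(n - 2)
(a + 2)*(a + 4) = a^2 + 6*a + 8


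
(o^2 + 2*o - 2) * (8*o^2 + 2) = 8*o^4 + 16*o^3 - 14*o^2 + 4*o - 4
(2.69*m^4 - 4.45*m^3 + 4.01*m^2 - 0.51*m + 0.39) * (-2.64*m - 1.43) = -7.1016*m^5 + 7.9013*m^4 - 4.2229*m^3 - 4.3879*m^2 - 0.3003*m - 0.5577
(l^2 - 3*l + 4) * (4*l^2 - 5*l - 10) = 4*l^4 - 17*l^3 + 21*l^2 + 10*l - 40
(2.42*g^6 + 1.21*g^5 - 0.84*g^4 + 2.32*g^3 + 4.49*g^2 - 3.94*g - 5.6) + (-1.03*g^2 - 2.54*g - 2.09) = 2.42*g^6 + 1.21*g^5 - 0.84*g^4 + 2.32*g^3 + 3.46*g^2 - 6.48*g - 7.69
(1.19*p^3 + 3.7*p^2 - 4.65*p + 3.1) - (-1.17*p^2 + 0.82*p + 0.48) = 1.19*p^3 + 4.87*p^2 - 5.47*p + 2.62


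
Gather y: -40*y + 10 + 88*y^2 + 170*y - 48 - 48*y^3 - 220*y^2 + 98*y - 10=-48*y^3 - 132*y^2 + 228*y - 48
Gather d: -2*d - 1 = -2*d - 1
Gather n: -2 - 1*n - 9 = -n - 11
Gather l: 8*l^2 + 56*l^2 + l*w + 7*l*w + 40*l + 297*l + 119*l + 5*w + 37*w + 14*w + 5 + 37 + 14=64*l^2 + l*(8*w + 456) + 56*w + 56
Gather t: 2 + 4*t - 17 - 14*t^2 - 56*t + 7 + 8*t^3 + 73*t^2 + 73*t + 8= 8*t^3 + 59*t^2 + 21*t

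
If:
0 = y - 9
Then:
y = 9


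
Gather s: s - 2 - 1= s - 3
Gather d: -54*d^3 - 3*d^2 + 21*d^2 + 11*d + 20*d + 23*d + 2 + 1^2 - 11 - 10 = -54*d^3 + 18*d^2 + 54*d - 18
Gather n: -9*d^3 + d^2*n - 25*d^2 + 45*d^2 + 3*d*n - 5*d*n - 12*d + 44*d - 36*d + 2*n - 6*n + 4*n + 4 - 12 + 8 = -9*d^3 + 20*d^2 - 4*d + n*(d^2 - 2*d)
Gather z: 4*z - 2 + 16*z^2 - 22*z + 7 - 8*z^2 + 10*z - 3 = 8*z^2 - 8*z + 2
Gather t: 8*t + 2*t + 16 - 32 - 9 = 10*t - 25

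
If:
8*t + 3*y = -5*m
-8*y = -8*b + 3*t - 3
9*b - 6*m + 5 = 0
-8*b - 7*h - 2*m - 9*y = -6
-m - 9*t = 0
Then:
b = -2011/4041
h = 43961/28287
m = 39/449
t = -13/1347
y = -481/4041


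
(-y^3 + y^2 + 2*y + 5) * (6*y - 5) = -6*y^4 + 11*y^3 + 7*y^2 + 20*y - 25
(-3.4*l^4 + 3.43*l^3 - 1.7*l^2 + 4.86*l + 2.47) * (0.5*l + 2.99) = -1.7*l^5 - 8.451*l^4 + 9.4057*l^3 - 2.653*l^2 + 15.7664*l + 7.3853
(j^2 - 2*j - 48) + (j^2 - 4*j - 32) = 2*j^2 - 6*j - 80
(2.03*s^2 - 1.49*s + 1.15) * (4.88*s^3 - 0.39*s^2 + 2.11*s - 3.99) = 9.9064*s^5 - 8.0629*s^4 + 10.4764*s^3 - 11.6921*s^2 + 8.3716*s - 4.5885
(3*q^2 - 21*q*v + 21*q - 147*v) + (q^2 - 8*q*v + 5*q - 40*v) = 4*q^2 - 29*q*v + 26*q - 187*v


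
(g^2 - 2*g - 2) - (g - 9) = g^2 - 3*g + 7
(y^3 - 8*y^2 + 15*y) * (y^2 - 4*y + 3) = y^5 - 12*y^4 + 50*y^3 - 84*y^2 + 45*y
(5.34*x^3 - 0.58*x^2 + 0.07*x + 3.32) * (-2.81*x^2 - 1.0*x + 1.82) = -15.0054*x^5 - 3.7102*x^4 + 10.1021*x^3 - 10.4548*x^2 - 3.1926*x + 6.0424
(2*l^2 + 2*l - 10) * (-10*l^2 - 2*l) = -20*l^4 - 24*l^3 + 96*l^2 + 20*l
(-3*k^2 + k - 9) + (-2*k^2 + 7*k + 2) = -5*k^2 + 8*k - 7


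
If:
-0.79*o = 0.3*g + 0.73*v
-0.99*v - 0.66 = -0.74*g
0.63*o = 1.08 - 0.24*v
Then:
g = -1.72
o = 2.46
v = -1.95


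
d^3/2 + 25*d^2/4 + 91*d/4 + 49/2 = (d/2 + 1)*(d + 7/2)*(d + 7)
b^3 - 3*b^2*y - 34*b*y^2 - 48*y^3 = (b - 8*y)*(b + 2*y)*(b + 3*y)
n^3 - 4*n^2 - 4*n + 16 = (n - 4)*(n - 2)*(n + 2)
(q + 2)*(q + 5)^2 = q^3 + 12*q^2 + 45*q + 50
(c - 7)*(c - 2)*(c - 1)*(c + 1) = c^4 - 9*c^3 + 13*c^2 + 9*c - 14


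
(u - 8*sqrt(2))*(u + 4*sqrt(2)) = u^2 - 4*sqrt(2)*u - 64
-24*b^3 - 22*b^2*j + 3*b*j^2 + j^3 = (-4*b + j)*(b + j)*(6*b + j)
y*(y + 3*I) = y^2 + 3*I*y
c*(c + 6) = c^2 + 6*c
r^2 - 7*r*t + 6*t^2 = (r - 6*t)*(r - t)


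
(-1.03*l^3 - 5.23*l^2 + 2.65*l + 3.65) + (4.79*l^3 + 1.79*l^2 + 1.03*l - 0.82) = 3.76*l^3 - 3.44*l^2 + 3.68*l + 2.83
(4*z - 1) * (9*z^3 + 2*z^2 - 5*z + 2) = 36*z^4 - z^3 - 22*z^2 + 13*z - 2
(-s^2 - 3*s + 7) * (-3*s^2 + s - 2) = 3*s^4 + 8*s^3 - 22*s^2 + 13*s - 14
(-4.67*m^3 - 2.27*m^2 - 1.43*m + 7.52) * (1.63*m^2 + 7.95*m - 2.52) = -7.6121*m^5 - 40.8266*m^4 - 8.609*m^3 + 6.6095*m^2 + 63.3876*m - 18.9504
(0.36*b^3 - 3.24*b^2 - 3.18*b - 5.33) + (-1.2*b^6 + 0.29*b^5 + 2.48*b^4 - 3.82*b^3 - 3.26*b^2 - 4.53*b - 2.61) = -1.2*b^6 + 0.29*b^5 + 2.48*b^4 - 3.46*b^3 - 6.5*b^2 - 7.71*b - 7.94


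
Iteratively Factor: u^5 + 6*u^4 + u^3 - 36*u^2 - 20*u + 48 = (u + 2)*(u^4 + 4*u^3 - 7*u^2 - 22*u + 24) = (u - 2)*(u + 2)*(u^3 + 6*u^2 + 5*u - 12) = (u - 2)*(u - 1)*(u + 2)*(u^2 + 7*u + 12) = (u - 2)*(u - 1)*(u + 2)*(u + 4)*(u + 3)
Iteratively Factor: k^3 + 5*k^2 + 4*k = (k)*(k^2 + 5*k + 4) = k*(k + 4)*(k + 1)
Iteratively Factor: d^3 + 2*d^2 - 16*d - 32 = (d + 2)*(d^2 - 16) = (d + 2)*(d + 4)*(d - 4)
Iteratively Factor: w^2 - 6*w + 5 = (w - 5)*(w - 1)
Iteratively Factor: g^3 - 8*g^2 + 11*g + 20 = (g + 1)*(g^2 - 9*g + 20) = (g - 4)*(g + 1)*(g - 5)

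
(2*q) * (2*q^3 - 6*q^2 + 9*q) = 4*q^4 - 12*q^3 + 18*q^2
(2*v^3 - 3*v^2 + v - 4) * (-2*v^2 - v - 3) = -4*v^5 + 4*v^4 - 5*v^3 + 16*v^2 + v + 12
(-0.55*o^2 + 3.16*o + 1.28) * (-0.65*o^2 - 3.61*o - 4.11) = 0.3575*o^4 - 0.0685000000000002*o^3 - 9.9791*o^2 - 17.6084*o - 5.2608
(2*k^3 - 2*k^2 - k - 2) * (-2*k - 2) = -4*k^4 + 6*k^2 + 6*k + 4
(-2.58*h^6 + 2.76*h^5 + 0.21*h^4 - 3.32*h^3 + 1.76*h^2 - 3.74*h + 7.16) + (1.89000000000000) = -2.58*h^6 + 2.76*h^5 + 0.21*h^4 - 3.32*h^3 + 1.76*h^2 - 3.74*h + 9.05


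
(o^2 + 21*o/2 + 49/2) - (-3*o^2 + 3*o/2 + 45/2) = 4*o^2 + 9*o + 2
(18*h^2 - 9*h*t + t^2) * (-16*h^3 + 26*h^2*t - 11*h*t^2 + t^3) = -288*h^5 + 612*h^4*t - 448*h^3*t^2 + 143*h^2*t^3 - 20*h*t^4 + t^5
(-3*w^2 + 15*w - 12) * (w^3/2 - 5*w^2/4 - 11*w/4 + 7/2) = -3*w^5/2 + 45*w^4/4 - 33*w^3/2 - 147*w^2/4 + 171*w/2 - 42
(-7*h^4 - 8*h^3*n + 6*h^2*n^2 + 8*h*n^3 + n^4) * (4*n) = -28*h^4*n - 32*h^3*n^2 + 24*h^2*n^3 + 32*h*n^4 + 4*n^5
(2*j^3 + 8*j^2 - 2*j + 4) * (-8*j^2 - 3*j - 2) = -16*j^5 - 70*j^4 - 12*j^3 - 42*j^2 - 8*j - 8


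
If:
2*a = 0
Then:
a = 0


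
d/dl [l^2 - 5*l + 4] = 2*l - 5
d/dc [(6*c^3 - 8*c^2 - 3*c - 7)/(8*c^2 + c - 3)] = 2*(24*c^4 + 6*c^3 - 19*c^2 + 80*c + 8)/(64*c^4 + 16*c^3 - 47*c^2 - 6*c + 9)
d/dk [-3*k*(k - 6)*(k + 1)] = -9*k^2 + 30*k + 18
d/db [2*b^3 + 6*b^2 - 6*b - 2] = 6*b^2 + 12*b - 6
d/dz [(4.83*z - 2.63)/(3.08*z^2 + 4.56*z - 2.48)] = (-14.8764*z^2 + 16.2008*z + 0.0143999999999984)/(9.4864*z^4 + 28.0896*z^3 + 5.5168*z^2 - 22.6176*z + 6.1504)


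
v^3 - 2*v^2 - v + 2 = (v - 2)*(v - 1)*(v + 1)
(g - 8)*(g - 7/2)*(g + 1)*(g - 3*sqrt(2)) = g^4 - 21*g^3/2 - 3*sqrt(2)*g^3 + 33*g^2/2 + 63*sqrt(2)*g^2/2 - 99*sqrt(2)*g/2 + 28*g - 84*sqrt(2)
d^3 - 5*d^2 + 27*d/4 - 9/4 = (d - 3)*(d - 3/2)*(d - 1/2)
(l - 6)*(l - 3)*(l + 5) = l^3 - 4*l^2 - 27*l + 90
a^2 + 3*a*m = a*(a + 3*m)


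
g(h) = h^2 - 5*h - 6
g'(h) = 2*h - 5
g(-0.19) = -5.01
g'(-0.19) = -5.38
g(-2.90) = 16.91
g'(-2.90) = -10.80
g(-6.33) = 65.72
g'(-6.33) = -17.66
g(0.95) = -9.85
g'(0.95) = -3.10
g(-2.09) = 8.82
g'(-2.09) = -9.18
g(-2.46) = 12.35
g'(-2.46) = -9.92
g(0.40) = -7.84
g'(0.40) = -4.20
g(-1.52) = 3.91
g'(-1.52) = -8.04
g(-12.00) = 198.00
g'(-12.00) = -29.00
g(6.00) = 0.00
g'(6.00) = 7.00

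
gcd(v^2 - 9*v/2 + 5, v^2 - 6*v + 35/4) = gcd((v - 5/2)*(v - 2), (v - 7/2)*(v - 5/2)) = v - 5/2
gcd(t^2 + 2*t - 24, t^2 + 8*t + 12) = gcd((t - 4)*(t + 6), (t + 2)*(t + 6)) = t + 6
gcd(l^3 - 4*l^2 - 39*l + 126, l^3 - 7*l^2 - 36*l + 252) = l^2 - l - 42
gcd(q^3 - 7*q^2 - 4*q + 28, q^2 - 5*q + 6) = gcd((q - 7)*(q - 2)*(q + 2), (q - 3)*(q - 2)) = q - 2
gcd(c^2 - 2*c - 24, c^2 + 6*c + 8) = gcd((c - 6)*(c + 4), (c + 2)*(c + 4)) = c + 4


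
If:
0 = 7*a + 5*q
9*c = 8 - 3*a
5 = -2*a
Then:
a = -5/2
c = 31/18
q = 7/2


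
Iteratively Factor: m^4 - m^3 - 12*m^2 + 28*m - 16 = (m - 1)*(m^3 - 12*m + 16) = (m - 2)*(m - 1)*(m^2 + 2*m - 8) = (m - 2)^2*(m - 1)*(m + 4)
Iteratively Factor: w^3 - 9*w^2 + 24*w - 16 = (w - 4)*(w^2 - 5*w + 4) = (w - 4)^2*(w - 1)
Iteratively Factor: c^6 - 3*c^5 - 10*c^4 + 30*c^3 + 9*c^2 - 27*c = (c - 1)*(c^5 - 2*c^4 - 12*c^3 + 18*c^2 + 27*c) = (c - 3)*(c - 1)*(c^4 + c^3 - 9*c^2 - 9*c) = (c - 3)^2*(c - 1)*(c^3 + 4*c^2 + 3*c) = (c - 3)^2*(c - 1)*(c + 1)*(c^2 + 3*c) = c*(c - 3)^2*(c - 1)*(c + 1)*(c + 3)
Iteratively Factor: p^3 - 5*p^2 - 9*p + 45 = (p - 5)*(p^2 - 9) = (p - 5)*(p + 3)*(p - 3)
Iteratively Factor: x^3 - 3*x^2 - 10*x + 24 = (x - 4)*(x^2 + x - 6) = (x - 4)*(x - 2)*(x + 3)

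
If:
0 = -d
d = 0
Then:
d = 0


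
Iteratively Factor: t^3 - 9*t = (t - 3)*(t^2 + 3*t) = (t - 3)*(t + 3)*(t)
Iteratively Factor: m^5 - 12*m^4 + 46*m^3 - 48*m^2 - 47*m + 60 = (m - 4)*(m^4 - 8*m^3 + 14*m^2 + 8*m - 15) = (m - 4)*(m - 3)*(m^3 - 5*m^2 - m + 5) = (m - 4)*(m - 3)*(m + 1)*(m^2 - 6*m + 5) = (m - 5)*(m - 4)*(m - 3)*(m + 1)*(m - 1)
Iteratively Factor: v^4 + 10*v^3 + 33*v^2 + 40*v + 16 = (v + 1)*(v^3 + 9*v^2 + 24*v + 16) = (v + 1)*(v + 4)*(v^2 + 5*v + 4) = (v + 1)*(v + 4)^2*(v + 1)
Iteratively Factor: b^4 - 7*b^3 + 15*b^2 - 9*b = (b - 3)*(b^3 - 4*b^2 + 3*b) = b*(b - 3)*(b^2 - 4*b + 3) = b*(b - 3)*(b - 1)*(b - 3)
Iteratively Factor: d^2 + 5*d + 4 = (d + 1)*(d + 4)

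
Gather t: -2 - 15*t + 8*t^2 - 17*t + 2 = 8*t^2 - 32*t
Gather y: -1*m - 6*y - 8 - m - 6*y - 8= -2*m - 12*y - 16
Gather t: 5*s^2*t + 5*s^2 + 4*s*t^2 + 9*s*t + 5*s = 5*s^2 + 4*s*t^2 + 5*s + t*(5*s^2 + 9*s)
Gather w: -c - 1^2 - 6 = -c - 7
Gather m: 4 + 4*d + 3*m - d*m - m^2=4*d - m^2 + m*(3 - d) + 4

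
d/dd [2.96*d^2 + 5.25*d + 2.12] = 5.92*d + 5.25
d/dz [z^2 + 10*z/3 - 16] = 2*z + 10/3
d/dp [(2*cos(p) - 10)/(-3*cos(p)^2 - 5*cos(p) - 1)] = 2*(3*sin(p)^2 + 30*cos(p) + 23)*sin(p)/(3*cos(p)^2 + 5*cos(p) + 1)^2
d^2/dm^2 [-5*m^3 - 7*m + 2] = -30*m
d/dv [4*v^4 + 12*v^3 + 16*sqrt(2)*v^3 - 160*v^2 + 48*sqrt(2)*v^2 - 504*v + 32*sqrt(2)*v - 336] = 16*v^3 + 36*v^2 + 48*sqrt(2)*v^2 - 320*v + 96*sqrt(2)*v - 504 + 32*sqrt(2)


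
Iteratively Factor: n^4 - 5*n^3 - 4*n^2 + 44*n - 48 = (n + 3)*(n^3 - 8*n^2 + 20*n - 16) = (n - 2)*(n + 3)*(n^2 - 6*n + 8) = (n - 4)*(n - 2)*(n + 3)*(n - 2)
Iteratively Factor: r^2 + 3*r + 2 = (r + 2)*(r + 1)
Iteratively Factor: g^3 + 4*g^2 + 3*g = (g + 1)*(g^2 + 3*g) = (g + 1)*(g + 3)*(g)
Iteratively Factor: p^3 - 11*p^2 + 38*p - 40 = (p - 5)*(p^2 - 6*p + 8) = (p - 5)*(p - 4)*(p - 2)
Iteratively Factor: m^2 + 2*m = (m)*(m + 2)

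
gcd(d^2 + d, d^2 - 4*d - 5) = d + 1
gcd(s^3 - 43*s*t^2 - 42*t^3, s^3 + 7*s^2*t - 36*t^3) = s + 6*t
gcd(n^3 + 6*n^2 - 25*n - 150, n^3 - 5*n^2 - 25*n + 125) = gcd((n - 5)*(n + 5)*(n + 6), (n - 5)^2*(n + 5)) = n^2 - 25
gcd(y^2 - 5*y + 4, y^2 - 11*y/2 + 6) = y - 4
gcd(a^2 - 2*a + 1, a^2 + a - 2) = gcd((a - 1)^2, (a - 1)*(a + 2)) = a - 1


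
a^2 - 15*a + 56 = (a - 8)*(a - 7)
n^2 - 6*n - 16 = (n - 8)*(n + 2)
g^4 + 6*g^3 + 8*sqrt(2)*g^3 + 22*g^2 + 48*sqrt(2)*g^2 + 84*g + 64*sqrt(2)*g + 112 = (g + 2)*(g + 4)*(g + sqrt(2))*(g + 7*sqrt(2))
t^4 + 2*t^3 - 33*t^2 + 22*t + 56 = (t - 4)*(t - 2)*(t + 1)*(t + 7)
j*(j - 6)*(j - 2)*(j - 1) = j^4 - 9*j^3 + 20*j^2 - 12*j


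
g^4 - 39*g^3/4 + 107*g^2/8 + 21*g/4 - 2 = (g - 8)*(g - 2)*(g - 1/4)*(g + 1/2)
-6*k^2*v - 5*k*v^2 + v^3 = v*(-6*k + v)*(k + v)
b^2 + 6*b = b*(b + 6)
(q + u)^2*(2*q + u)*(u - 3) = 2*q^3*u - 6*q^3 + 5*q^2*u^2 - 15*q^2*u + 4*q*u^3 - 12*q*u^2 + u^4 - 3*u^3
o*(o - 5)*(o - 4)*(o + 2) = o^4 - 7*o^3 + 2*o^2 + 40*o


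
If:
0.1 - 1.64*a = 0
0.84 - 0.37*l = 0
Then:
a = 0.06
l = 2.27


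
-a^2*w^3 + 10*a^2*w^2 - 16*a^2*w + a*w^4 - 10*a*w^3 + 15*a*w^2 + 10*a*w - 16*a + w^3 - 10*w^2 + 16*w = (-a + w)*(w - 8)*(w - 2)*(a*w + 1)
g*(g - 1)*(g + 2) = g^3 + g^2 - 2*g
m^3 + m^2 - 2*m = m*(m - 1)*(m + 2)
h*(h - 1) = h^2 - h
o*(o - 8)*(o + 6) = o^3 - 2*o^2 - 48*o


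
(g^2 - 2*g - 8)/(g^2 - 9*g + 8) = (g^2 - 2*g - 8)/(g^2 - 9*g + 8)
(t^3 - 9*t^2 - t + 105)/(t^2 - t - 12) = (t^2 - 12*t + 35)/(t - 4)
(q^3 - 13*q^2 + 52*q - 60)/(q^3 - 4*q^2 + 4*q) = (q^2 - 11*q + 30)/(q*(q - 2))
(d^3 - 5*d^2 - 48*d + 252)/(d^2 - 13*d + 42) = (d^2 + d - 42)/(d - 7)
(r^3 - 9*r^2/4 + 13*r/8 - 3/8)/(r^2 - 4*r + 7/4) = (4*r^2 - 7*r + 3)/(2*(2*r - 7))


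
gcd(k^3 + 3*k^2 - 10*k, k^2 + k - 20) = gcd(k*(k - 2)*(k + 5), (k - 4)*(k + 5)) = k + 5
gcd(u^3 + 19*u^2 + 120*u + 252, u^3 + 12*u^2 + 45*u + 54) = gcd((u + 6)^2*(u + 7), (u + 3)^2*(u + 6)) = u + 6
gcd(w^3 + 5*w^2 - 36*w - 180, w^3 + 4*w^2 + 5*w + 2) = 1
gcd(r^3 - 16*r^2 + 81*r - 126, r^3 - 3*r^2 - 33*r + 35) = r - 7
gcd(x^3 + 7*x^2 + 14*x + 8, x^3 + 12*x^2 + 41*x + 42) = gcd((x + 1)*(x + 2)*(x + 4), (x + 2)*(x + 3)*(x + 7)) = x + 2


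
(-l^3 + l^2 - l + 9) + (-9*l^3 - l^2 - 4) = -10*l^3 - l + 5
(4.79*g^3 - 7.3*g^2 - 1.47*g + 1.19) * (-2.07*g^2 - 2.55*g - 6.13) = -9.9153*g^5 + 2.8965*g^4 - 7.7048*g^3 + 46.0342*g^2 + 5.9766*g - 7.2947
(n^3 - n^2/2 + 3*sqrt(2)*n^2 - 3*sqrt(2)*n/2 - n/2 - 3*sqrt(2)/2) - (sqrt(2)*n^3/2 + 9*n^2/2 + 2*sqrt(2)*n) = -sqrt(2)*n^3/2 + n^3 - 5*n^2 + 3*sqrt(2)*n^2 - 7*sqrt(2)*n/2 - n/2 - 3*sqrt(2)/2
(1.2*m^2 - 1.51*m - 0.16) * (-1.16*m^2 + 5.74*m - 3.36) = -1.392*m^4 + 8.6396*m^3 - 12.5138*m^2 + 4.1552*m + 0.5376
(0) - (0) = 0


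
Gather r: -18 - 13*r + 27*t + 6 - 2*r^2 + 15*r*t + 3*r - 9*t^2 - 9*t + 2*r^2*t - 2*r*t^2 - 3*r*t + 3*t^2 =r^2*(2*t - 2) + r*(-2*t^2 + 12*t - 10) - 6*t^2 + 18*t - 12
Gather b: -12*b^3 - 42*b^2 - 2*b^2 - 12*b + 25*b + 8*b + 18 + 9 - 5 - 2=-12*b^3 - 44*b^2 + 21*b + 20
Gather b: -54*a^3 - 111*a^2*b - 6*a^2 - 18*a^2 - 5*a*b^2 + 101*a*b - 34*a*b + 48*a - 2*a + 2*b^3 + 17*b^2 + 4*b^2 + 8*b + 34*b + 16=-54*a^3 - 24*a^2 + 46*a + 2*b^3 + b^2*(21 - 5*a) + b*(-111*a^2 + 67*a + 42) + 16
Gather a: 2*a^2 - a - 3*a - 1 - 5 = 2*a^2 - 4*a - 6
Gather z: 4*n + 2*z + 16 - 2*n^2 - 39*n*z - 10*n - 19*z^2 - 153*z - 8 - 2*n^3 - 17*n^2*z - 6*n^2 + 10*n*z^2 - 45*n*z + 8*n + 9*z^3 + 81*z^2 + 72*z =-2*n^3 - 8*n^2 + 2*n + 9*z^3 + z^2*(10*n + 62) + z*(-17*n^2 - 84*n - 79) + 8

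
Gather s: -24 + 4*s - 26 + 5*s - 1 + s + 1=10*s - 50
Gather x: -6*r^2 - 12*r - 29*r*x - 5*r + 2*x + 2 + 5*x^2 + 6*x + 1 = -6*r^2 - 17*r + 5*x^2 + x*(8 - 29*r) + 3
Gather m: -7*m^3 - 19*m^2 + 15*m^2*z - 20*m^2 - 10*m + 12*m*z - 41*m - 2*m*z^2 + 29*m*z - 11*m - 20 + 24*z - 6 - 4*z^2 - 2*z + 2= -7*m^3 + m^2*(15*z - 39) + m*(-2*z^2 + 41*z - 62) - 4*z^2 + 22*z - 24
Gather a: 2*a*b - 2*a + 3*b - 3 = a*(2*b - 2) + 3*b - 3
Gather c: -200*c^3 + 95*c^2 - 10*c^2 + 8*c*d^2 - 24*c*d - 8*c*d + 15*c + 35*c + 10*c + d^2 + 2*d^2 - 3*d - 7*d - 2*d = -200*c^3 + 85*c^2 + c*(8*d^2 - 32*d + 60) + 3*d^2 - 12*d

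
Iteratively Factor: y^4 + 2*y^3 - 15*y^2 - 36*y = (y - 4)*(y^3 + 6*y^2 + 9*y) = (y - 4)*(y + 3)*(y^2 + 3*y) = y*(y - 4)*(y + 3)*(y + 3)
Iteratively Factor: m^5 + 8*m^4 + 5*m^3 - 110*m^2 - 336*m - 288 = (m - 4)*(m^4 + 12*m^3 + 53*m^2 + 102*m + 72) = (m - 4)*(m + 3)*(m^3 + 9*m^2 + 26*m + 24) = (m - 4)*(m + 2)*(m + 3)*(m^2 + 7*m + 12) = (m - 4)*(m + 2)*(m + 3)*(m + 4)*(m + 3)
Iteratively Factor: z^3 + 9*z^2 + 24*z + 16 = (z + 1)*(z^2 + 8*z + 16) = (z + 1)*(z + 4)*(z + 4)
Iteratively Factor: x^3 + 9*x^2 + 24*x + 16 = (x + 4)*(x^2 + 5*x + 4) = (x + 4)^2*(x + 1)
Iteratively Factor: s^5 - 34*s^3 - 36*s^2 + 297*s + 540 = (s + 3)*(s^4 - 3*s^3 - 25*s^2 + 39*s + 180) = (s - 4)*(s + 3)*(s^3 + s^2 - 21*s - 45) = (s - 5)*(s - 4)*(s + 3)*(s^2 + 6*s + 9) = (s - 5)*(s - 4)*(s + 3)^2*(s + 3)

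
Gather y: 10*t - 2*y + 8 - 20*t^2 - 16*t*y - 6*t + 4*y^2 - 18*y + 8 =-20*t^2 + 4*t + 4*y^2 + y*(-16*t - 20) + 16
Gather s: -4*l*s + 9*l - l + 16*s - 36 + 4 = 8*l + s*(16 - 4*l) - 32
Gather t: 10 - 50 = -40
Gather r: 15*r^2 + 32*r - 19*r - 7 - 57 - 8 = 15*r^2 + 13*r - 72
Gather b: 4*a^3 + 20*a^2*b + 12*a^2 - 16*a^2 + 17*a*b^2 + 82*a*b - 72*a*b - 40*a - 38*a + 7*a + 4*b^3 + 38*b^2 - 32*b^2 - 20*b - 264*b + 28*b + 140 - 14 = 4*a^3 - 4*a^2 - 71*a + 4*b^3 + b^2*(17*a + 6) + b*(20*a^2 + 10*a - 256) + 126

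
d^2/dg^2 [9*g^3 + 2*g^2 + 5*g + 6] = 54*g + 4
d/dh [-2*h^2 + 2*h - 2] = 2 - 4*h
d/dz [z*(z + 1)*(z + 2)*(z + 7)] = 4*z^3 + 30*z^2 + 46*z + 14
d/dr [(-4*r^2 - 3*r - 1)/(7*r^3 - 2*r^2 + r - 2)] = (28*r^4 + 42*r^3 + 11*r^2 + 12*r + 7)/(49*r^6 - 28*r^5 + 18*r^4 - 32*r^3 + 9*r^2 - 4*r + 4)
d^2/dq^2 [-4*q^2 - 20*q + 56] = -8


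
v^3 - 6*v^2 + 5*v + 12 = (v - 4)*(v - 3)*(v + 1)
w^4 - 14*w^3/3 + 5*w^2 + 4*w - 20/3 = (w - 2)^2*(w - 5/3)*(w + 1)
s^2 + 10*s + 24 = (s + 4)*(s + 6)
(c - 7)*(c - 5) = c^2 - 12*c + 35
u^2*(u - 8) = u^3 - 8*u^2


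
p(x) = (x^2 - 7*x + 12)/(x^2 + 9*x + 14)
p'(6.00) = 0.04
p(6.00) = 0.06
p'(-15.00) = 0.31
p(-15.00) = 3.29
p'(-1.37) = -14.42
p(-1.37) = 6.62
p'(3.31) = -0.01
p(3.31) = -0.00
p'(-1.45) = -19.12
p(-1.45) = 7.95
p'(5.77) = 0.04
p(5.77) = 0.05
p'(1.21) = -0.26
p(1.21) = 0.19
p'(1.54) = -0.18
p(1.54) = 0.12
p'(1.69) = -0.15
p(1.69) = 0.09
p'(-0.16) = -1.30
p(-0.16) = 1.04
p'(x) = (-2*x - 9)*(x^2 - 7*x + 12)/(x^2 + 9*x + 14)^2 + (2*x - 7)/(x^2 + 9*x + 14)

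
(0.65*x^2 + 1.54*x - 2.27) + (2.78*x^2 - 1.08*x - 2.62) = 3.43*x^2 + 0.46*x - 4.89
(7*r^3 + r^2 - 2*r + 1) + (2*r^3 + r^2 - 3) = 9*r^3 + 2*r^2 - 2*r - 2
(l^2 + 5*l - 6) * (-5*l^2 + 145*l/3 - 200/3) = -5*l^4 + 70*l^3/3 + 205*l^2 - 1870*l/3 + 400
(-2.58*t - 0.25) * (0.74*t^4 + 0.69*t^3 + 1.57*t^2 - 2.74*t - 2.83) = -1.9092*t^5 - 1.9652*t^4 - 4.2231*t^3 + 6.6767*t^2 + 7.9864*t + 0.7075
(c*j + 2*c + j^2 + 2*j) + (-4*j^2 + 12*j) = c*j + 2*c - 3*j^2 + 14*j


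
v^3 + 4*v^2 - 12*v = v*(v - 2)*(v + 6)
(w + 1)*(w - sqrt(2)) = w^2 - sqrt(2)*w + w - sqrt(2)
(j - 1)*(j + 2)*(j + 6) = j^3 + 7*j^2 + 4*j - 12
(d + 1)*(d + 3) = d^2 + 4*d + 3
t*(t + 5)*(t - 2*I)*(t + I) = t^4 + 5*t^3 - I*t^3 + 2*t^2 - 5*I*t^2 + 10*t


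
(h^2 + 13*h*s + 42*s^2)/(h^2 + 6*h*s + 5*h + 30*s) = (h + 7*s)/(h + 5)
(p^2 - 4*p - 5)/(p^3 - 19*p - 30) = (p + 1)/(p^2 + 5*p + 6)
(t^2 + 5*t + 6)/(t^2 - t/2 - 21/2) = 2*(t + 2)/(2*t - 7)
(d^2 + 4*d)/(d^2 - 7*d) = (d + 4)/(d - 7)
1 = 1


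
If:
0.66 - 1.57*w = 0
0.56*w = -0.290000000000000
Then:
No Solution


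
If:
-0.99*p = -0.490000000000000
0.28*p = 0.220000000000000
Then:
No Solution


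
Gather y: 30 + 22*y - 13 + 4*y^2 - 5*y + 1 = 4*y^2 + 17*y + 18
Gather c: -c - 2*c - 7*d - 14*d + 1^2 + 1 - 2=-3*c - 21*d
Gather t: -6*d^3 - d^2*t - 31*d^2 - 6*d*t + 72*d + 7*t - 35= -6*d^3 - 31*d^2 + 72*d + t*(-d^2 - 6*d + 7) - 35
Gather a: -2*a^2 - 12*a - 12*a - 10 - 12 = -2*a^2 - 24*a - 22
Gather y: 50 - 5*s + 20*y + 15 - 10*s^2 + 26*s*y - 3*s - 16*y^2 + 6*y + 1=-10*s^2 - 8*s - 16*y^2 + y*(26*s + 26) + 66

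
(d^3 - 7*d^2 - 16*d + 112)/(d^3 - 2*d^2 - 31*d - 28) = (d - 4)/(d + 1)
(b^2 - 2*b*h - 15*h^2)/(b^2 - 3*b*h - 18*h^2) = (b - 5*h)/(b - 6*h)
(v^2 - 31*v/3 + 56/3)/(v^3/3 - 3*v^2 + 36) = (3*v^2 - 31*v + 56)/(v^3 - 9*v^2 + 108)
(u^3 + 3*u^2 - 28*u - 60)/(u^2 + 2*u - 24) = (u^2 - 3*u - 10)/(u - 4)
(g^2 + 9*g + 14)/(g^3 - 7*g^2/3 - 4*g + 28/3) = 3*(g + 7)/(3*g^2 - 13*g + 14)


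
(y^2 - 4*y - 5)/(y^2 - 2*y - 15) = (y + 1)/(y + 3)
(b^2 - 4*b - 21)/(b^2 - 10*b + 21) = (b + 3)/(b - 3)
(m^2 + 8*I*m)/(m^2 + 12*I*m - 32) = m/(m + 4*I)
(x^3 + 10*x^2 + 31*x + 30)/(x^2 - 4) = (x^2 + 8*x + 15)/(x - 2)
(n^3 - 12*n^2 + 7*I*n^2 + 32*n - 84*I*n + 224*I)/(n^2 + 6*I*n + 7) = (n^2 - 12*n + 32)/(n - I)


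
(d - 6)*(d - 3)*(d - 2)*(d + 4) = d^4 - 7*d^3 - 8*d^2 + 108*d - 144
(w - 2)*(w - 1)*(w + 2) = w^3 - w^2 - 4*w + 4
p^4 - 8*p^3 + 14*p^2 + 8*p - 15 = (p - 5)*(p - 3)*(p - 1)*(p + 1)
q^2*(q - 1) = q^3 - q^2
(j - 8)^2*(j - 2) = j^3 - 18*j^2 + 96*j - 128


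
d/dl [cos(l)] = -sin(l)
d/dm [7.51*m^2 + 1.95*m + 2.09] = 15.02*m + 1.95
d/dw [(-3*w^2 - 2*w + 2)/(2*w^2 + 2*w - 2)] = w*(2 - w)/(2*(w^4 + 2*w^3 - w^2 - 2*w + 1))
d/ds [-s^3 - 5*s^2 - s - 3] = -3*s^2 - 10*s - 1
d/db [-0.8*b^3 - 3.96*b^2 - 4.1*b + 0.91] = -2.4*b^2 - 7.92*b - 4.1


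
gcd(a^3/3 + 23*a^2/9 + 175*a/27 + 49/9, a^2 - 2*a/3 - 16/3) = 1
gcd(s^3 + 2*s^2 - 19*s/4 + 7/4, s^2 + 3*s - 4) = s - 1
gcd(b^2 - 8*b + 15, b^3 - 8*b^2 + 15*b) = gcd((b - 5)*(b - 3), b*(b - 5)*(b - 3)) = b^2 - 8*b + 15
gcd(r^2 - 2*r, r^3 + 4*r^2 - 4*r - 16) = r - 2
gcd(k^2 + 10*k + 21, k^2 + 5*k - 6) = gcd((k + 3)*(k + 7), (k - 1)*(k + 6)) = 1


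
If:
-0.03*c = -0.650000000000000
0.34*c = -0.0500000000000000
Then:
No Solution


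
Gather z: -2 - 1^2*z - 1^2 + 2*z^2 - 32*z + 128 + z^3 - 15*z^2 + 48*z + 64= z^3 - 13*z^2 + 15*z + 189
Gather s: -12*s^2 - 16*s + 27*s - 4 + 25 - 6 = -12*s^2 + 11*s + 15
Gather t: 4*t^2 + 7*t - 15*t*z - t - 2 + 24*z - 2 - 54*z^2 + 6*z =4*t^2 + t*(6 - 15*z) - 54*z^2 + 30*z - 4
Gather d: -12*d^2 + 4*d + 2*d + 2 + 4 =-12*d^2 + 6*d + 6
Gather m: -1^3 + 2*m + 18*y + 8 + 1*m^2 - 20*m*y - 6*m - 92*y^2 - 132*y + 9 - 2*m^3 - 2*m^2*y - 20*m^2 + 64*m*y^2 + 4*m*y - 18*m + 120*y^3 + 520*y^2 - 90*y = -2*m^3 + m^2*(-2*y - 19) + m*(64*y^2 - 16*y - 22) + 120*y^3 + 428*y^2 - 204*y + 16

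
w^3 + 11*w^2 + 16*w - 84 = (w - 2)*(w + 6)*(w + 7)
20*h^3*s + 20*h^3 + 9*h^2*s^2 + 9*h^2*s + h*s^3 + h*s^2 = (4*h + s)*(5*h + s)*(h*s + h)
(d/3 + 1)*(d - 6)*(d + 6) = d^3/3 + d^2 - 12*d - 36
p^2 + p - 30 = (p - 5)*(p + 6)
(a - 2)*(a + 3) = a^2 + a - 6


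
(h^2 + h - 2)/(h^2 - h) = (h + 2)/h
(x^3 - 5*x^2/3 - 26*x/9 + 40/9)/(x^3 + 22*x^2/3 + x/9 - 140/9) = (x - 2)/(x + 7)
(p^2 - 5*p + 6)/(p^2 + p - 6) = (p - 3)/(p + 3)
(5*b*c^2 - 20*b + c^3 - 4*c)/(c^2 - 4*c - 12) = (5*b*c - 10*b + c^2 - 2*c)/(c - 6)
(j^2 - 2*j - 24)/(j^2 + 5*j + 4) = (j - 6)/(j + 1)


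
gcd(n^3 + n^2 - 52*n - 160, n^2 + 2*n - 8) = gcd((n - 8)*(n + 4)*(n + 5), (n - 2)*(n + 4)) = n + 4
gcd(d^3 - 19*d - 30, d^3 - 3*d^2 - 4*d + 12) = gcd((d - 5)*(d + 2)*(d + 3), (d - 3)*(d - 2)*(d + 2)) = d + 2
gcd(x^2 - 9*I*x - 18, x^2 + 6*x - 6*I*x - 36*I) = x - 6*I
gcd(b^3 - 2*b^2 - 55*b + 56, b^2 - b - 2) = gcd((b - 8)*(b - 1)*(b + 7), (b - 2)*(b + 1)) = 1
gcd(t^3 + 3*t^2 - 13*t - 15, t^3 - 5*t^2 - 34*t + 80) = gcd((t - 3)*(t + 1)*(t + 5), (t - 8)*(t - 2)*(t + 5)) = t + 5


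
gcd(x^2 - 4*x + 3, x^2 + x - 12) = x - 3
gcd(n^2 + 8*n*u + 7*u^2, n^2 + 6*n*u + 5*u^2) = n + u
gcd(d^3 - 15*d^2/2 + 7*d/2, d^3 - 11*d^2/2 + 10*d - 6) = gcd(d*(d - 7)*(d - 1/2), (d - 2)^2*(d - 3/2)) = 1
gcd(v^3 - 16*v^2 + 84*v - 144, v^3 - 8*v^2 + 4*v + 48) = v^2 - 10*v + 24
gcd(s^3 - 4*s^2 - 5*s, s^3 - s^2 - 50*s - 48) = s + 1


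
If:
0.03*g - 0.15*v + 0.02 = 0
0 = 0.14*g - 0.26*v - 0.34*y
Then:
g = 3.86363636363636*y + 0.393939393939394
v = 0.772727272727273*y + 0.212121212121212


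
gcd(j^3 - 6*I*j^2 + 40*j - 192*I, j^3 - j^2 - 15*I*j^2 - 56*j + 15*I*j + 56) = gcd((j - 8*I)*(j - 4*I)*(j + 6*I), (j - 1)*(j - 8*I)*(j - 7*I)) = j - 8*I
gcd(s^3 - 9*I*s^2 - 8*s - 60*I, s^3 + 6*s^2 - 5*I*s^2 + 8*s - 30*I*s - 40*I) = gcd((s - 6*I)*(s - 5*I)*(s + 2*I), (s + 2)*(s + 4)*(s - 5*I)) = s - 5*I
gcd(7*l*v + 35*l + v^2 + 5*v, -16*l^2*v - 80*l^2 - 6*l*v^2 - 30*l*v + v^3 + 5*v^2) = v + 5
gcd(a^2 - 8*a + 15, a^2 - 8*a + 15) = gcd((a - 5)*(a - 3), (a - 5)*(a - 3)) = a^2 - 8*a + 15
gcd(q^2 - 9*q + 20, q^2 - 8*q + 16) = q - 4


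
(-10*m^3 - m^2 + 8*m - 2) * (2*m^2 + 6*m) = -20*m^5 - 62*m^4 + 10*m^3 + 44*m^2 - 12*m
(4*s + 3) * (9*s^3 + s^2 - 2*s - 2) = 36*s^4 + 31*s^3 - 5*s^2 - 14*s - 6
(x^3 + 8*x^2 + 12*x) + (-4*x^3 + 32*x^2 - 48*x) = -3*x^3 + 40*x^2 - 36*x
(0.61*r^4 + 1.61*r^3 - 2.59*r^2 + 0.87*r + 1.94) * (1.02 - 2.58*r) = -1.5738*r^5 - 3.5316*r^4 + 8.3244*r^3 - 4.8864*r^2 - 4.1178*r + 1.9788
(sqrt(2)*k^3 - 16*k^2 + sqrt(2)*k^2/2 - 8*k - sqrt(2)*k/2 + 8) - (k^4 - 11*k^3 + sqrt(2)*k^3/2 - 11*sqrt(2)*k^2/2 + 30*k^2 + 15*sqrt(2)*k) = -k^4 + sqrt(2)*k^3/2 + 11*k^3 - 46*k^2 + 6*sqrt(2)*k^2 - 31*sqrt(2)*k/2 - 8*k + 8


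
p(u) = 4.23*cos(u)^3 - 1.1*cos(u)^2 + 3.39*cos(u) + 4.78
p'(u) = -12.69*sin(u)*cos(u)^2 + 2.2*sin(u)*cos(u) - 3.39*sin(u)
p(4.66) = 4.60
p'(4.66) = 3.54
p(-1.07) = 6.62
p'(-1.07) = 4.61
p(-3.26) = -3.81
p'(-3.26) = -2.14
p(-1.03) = 6.81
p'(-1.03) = 4.82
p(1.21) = 6.03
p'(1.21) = -3.92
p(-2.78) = -2.81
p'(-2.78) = 5.85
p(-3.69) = -1.54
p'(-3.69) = -7.56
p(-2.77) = -2.76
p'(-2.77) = 5.98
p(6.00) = 10.77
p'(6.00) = 3.63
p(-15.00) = -0.28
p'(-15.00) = 8.05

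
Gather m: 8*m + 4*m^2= 4*m^2 + 8*m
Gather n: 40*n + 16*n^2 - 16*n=16*n^2 + 24*n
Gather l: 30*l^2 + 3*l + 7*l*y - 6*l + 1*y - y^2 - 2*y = 30*l^2 + l*(7*y - 3) - y^2 - y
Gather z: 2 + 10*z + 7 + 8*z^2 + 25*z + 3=8*z^2 + 35*z + 12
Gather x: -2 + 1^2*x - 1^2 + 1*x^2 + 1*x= x^2 + 2*x - 3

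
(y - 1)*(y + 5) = y^2 + 4*y - 5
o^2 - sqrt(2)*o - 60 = (o - 6*sqrt(2))*(o + 5*sqrt(2))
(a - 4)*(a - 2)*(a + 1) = a^3 - 5*a^2 + 2*a + 8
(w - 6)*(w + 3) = w^2 - 3*w - 18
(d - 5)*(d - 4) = d^2 - 9*d + 20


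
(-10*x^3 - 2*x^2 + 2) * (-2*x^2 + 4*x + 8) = 20*x^5 - 36*x^4 - 88*x^3 - 20*x^2 + 8*x + 16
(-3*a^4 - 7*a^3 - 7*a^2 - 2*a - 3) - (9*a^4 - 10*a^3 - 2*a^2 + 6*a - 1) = -12*a^4 + 3*a^3 - 5*a^2 - 8*a - 2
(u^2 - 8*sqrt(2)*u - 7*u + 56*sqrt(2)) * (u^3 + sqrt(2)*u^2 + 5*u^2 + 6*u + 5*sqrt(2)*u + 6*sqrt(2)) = u^5 - 7*sqrt(2)*u^4 - 2*u^4 - 45*u^3 + 14*sqrt(2)*u^3 - 10*u^2 + 203*sqrt(2)*u^2 + 294*sqrt(2)*u + 464*u + 672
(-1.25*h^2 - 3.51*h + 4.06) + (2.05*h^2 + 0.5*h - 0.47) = 0.8*h^2 - 3.01*h + 3.59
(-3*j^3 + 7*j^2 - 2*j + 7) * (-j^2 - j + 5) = 3*j^5 - 4*j^4 - 20*j^3 + 30*j^2 - 17*j + 35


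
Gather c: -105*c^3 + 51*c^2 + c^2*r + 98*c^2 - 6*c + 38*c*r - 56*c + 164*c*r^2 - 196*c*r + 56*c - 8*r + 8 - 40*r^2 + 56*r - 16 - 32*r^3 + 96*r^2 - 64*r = -105*c^3 + c^2*(r + 149) + c*(164*r^2 - 158*r - 6) - 32*r^3 + 56*r^2 - 16*r - 8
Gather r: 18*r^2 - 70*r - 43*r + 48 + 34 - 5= 18*r^2 - 113*r + 77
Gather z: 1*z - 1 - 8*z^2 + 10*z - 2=-8*z^2 + 11*z - 3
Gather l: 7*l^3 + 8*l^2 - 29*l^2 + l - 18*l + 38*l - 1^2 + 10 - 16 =7*l^3 - 21*l^2 + 21*l - 7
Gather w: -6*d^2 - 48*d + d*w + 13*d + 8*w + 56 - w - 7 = -6*d^2 - 35*d + w*(d + 7) + 49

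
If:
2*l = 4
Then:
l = 2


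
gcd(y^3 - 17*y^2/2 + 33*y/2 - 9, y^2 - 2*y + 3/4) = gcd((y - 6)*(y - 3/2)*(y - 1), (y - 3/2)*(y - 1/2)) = y - 3/2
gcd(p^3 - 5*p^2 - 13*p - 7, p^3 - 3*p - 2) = p^2 + 2*p + 1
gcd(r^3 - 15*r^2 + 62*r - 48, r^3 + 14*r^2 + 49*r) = 1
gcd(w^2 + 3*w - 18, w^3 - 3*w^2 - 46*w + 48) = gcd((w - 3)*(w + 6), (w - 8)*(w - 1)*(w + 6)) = w + 6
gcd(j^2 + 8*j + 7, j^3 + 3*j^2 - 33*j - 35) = j^2 + 8*j + 7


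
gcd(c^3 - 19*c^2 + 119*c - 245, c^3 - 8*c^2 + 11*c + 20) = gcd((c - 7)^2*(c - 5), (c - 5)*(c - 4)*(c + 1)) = c - 5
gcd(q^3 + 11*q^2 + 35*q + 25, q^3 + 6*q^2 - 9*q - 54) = 1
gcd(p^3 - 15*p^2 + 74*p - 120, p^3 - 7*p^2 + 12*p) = p - 4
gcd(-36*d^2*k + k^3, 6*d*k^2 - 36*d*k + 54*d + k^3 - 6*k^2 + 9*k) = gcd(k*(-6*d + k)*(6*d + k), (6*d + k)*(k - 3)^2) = 6*d + k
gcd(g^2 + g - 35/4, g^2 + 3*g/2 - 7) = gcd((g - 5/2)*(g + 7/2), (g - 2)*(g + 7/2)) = g + 7/2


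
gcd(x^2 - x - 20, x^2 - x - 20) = x^2 - x - 20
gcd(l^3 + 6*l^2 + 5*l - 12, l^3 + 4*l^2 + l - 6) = l^2 + 2*l - 3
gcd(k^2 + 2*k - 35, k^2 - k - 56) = k + 7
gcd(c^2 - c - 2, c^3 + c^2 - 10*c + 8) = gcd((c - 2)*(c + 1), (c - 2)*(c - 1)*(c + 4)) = c - 2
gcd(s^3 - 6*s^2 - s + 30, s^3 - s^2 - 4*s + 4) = s + 2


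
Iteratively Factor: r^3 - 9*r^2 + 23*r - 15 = (r - 5)*(r^2 - 4*r + 3) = (r - 5)*(r - 1)*(r - 3)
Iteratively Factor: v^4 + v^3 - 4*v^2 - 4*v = (v - 2)*(v^3 + 3*v^2 + 2*v) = (v - 2)*(v + 1)*(v^2 + 2*v) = (v - 2)*(v + 1)*(v + 2)*(v)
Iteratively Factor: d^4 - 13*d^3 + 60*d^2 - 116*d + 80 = (d - 2)*(d^3 - 11*d^2 + 38*d - 40) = (d - 2)^2*(d^2 - 9*d + 20) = (d - 4)*(d - 2)^2*(d - 5)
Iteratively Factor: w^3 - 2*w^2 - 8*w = (w + 2)*(w^2 - 4*w) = w*(w + 2)*(w - 4)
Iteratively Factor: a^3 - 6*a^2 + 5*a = (a - 1)*(a^2 - 5*a) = a*(a - 1)*(a - 5)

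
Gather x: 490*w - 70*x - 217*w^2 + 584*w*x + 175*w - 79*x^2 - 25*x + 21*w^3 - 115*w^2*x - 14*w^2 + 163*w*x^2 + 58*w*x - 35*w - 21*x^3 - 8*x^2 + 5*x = 21*w^3 - 231*w^2 + 630*w - 21*x^3 + x^2*(163*w - 87) + x*(-115*w^2 + 642*w - 90)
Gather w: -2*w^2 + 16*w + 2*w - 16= -2*w^2 + 18*w - 16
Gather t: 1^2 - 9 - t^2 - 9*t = -t^2 - 9*t - 8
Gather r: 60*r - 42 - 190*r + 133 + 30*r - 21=70 - 100*r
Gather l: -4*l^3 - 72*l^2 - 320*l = -4*l^3 - 72*l^2 - 320*l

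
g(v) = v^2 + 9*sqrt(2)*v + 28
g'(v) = 2*v + 9*sqrt(2)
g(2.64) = 68.57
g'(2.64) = 18.01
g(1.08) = 42.91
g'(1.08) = 14.89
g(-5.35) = -11.47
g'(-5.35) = 2.03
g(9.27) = 231.92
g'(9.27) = 31.27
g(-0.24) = 25.00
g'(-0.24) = 12.25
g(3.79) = 90.60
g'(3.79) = 20.31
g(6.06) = 141.85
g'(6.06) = 24.85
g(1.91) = 55.96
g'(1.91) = 16.55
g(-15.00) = 62.08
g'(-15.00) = -17.27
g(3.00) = 75.18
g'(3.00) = 18.73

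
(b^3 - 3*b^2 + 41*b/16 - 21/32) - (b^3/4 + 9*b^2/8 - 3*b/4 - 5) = 3*b^3/4 - 33*b^2/8 + 53*b/16 + 139/32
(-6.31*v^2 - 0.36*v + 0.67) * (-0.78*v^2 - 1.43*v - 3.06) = 4.9218*v^4 + 9.3041*v^3 + 19.3008*v^2 + 0.1435*v - 2.0502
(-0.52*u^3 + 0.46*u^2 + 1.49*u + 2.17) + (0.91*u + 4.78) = -0.52*u^3 + 0.46*u^2 + 2.4*u + 6.95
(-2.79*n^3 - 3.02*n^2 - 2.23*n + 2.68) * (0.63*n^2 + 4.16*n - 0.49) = -1.7577*n^5 - 13.509*n^4 - 12.601*n^3 - 6.1086*n^2 + 12.2415*n - 1.3132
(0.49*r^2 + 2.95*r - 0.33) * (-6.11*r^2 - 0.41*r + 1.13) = -2.9939*r^4 - 18.2254*r^3 + 1.3605*r^2 + 3.4688*r - 0.3729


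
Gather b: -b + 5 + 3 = 8 - b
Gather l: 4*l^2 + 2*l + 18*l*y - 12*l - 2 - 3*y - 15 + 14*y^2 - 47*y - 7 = 4*l^2 + l*(18*y - 10) + 14*y^2 - 50*y - 24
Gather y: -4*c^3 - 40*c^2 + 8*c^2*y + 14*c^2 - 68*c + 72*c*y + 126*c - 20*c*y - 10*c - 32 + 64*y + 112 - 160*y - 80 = -4*c^3 - 26*c^2 + 48*c + y*(8*c^2 + 52*c - 96)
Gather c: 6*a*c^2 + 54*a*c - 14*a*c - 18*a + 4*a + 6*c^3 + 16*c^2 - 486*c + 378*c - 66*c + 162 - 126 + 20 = -14*a + 6*c^3 + c^2*(6*a + 16) + c*(40*a - 174) + 56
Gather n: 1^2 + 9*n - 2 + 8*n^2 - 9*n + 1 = 8*n^2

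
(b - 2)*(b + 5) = b^2 + 3*b - 10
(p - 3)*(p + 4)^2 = p^3 + 5*p^2 - 8*p - 48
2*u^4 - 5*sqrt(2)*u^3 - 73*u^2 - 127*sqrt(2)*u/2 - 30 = (u - 6*sqrt(2))*(u + 5*sqrt(2)/2)*(sqrt(2)*u + 1)^2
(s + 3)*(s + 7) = s^2 + 10*s + 21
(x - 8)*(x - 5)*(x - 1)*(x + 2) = x^4 - 12*x^3 + 25*x^2 + 66*x - 80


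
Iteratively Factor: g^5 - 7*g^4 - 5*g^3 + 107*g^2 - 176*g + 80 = (g - 5)*(g^4 - 2*g^3 - 15*g^2 + 32*g - 16) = (g - 5)*(g - 1)*(g^3 - g^2 - 16*g + 16) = (g - 5)*(g - 4)*(g - 1)*(g^2 + 3*g - 4) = (g - 5)*(g - 4)*(g - 1)*(g + 4)*(g - 1)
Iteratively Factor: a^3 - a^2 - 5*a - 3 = (a - 3)*(a^2 + 2*a + 1) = (a - 3)*(a + 1)*(a + 1)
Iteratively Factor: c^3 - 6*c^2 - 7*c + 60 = (c + 3)*(c^2 - 9*c + 20) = (c - 4)*(c + 3)*(c - 5)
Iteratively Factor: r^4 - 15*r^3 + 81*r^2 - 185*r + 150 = (r - 2)*(r^3 - 13*r^2 + 55*r - 75) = (r - 5)*(r - 2)*(r^2 - 8*r + 15) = (r - 5)*(r - 3)*(r - 2)*(r - 5)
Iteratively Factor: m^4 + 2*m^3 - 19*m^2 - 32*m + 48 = (m + 4)*(m^3 - 2*m^2 - 11*m + 12) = (m + 3)*(m + 4)*(m^2 - 5*m + 4) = (m - 4)*(m + 3)*(m + 4)*(m - 1)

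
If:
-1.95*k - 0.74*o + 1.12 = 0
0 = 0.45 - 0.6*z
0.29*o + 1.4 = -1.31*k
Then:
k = -3.37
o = 10.39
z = 0.75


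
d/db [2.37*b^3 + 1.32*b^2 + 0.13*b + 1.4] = 7.11*b^2 + 2.64*b + 0.13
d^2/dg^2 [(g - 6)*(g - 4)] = 2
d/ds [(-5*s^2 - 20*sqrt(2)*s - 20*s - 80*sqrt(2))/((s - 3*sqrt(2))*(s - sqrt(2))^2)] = 5*(s^3 + 8*s^2 + 9*sqrt(2)*s^2 - 36*s + 36*sqrt(2)*s - 248 - 24*sqrt(2))/(s^5 - 9*sqrt(2)*s^4 + 60*s^3 - 92*sqrt(2)*s^2 + 132*s - 36*sqrt(2))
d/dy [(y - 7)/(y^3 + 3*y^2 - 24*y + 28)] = 2*(-y^2 + 7*y + 35)/(y^5 + 8*y^4 - 23*y^3 - 134*y^2 + 476*y - 392)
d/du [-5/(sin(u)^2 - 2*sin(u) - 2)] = 10*(sin(u) - 1)*cos(u)/(2*sin(u) + cos(u)^2 + 1)^2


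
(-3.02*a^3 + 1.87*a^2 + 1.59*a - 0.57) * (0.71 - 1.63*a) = 4.9226*a^4 - 5.1923*a^3 - 1.264*a^2 + 2.058*a - 0.4047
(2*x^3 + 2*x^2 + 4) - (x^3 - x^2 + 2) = x^3 + 3*x^2 + 2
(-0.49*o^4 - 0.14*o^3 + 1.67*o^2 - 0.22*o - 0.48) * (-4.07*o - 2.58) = 1.9943*o^5 + 1.834*o^4 - 6.4357*o^3 - 3.4132*o^2 + 2.5212*o + 1.2384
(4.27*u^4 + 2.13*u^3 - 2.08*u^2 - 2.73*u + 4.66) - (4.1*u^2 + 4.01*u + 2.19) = 4.27*u^4 + 2.13*u^3 - 6.18*u^2 - 6.74*u + 2.47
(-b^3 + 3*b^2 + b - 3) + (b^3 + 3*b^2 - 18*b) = 6*b^2 - 17*b - 3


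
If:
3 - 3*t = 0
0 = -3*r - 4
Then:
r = -4/3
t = 1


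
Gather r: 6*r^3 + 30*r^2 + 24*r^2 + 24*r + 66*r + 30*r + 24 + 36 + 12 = 6*r^3 + 54*r^2 + 120*r + 72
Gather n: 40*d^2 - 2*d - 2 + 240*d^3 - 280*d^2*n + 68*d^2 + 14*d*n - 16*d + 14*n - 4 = 240*d^3 + 108*d^2 - 18*d + n*(-280*d^2 + 14*d + 14) - 6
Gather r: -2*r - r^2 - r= -r^2 - 3*r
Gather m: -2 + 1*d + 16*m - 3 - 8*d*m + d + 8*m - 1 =2*d + m*(24 - 8*d) - 6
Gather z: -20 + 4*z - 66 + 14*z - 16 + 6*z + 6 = 24*z - 96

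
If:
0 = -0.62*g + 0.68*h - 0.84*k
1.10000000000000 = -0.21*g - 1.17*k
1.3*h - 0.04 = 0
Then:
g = 1.73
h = 0.03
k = -1.25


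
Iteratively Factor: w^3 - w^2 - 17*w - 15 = (w - 5)*(w^2 + 4*w + 3) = (w - 5)*(w + 1)*(w + 3)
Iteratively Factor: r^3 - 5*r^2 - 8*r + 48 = (r + 3)*(r^2 - 8*r + 16) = (r - 4)*(r + 3)*(r - 4)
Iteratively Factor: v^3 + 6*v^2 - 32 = (v + 4)*(v^2 + 2*v - 8) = (v + 4)^2*(v - 2)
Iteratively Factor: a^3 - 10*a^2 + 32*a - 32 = (a - 2)*(a^2 - 8*a + 16) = (a - 4)*(a - 2)*(a - 4)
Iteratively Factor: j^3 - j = (j + 1)*(j^2 - j) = j*(j + 1)*(j - 1)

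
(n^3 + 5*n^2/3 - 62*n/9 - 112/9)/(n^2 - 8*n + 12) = (9*n^3 + 15*n^2 - 62*n - 112)/(9*(n^2 - 8*n + 12))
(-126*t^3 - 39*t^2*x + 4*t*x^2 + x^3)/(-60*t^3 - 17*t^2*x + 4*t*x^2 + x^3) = (-42*t^2 + t*x + x^2)/(-20*t^2 + t*x + x^2)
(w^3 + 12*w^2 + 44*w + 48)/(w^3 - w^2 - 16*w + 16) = (w^2 + 8*w + 12)/(w^2 - 5*w + 4)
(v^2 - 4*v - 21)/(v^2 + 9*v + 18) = (v - 7)/(v + 6)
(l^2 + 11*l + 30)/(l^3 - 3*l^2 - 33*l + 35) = (l + 6)/(l^2 - 8*l + 7)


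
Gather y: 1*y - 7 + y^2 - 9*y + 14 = y^2 - 8*y + 7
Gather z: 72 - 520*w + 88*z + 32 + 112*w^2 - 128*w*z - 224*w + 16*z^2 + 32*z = 112*w^2 - 744*w + 16*z^2 + z*(120 - 128*w) + 104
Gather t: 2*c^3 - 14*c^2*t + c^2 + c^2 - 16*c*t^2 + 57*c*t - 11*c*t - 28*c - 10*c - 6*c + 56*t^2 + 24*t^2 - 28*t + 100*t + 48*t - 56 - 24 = 2*c^3 + 2*c^2 - 44*c + t^2*(80 - 16*c) + t*(-14*c^2 + 46*c + 120) - 80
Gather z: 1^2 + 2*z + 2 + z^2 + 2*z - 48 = z^2 + 4*z - 45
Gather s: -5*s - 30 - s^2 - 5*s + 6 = -s^2 - 10*s - 24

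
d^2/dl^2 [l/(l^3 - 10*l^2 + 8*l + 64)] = 2*(l*(3*l^2 - 20*l + 8)^2 + (-3*l^2 - l*(3*l - 10) + 20*l - 8)*(l^3 - 10*l^2 + 8*l + 64))/(l^3 - 10*l^2 + 8*l + 64)^3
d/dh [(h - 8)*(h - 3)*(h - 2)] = 3*h^2 - 26*h + 46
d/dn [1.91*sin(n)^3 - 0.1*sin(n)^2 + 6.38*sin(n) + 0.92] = (5.73*sin(n)^2 - 0.2*sin(n) + 6.38)*cos(n)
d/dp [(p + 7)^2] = 2*p + 14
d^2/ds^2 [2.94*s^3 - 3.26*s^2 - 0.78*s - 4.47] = 17.64*s - 6.52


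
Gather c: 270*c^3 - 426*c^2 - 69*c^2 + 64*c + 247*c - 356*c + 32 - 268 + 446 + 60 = 270*c^3 - 495*c^2 - 45*c + 270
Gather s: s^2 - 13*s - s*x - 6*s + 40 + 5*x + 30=s^2 + s*(-x - 19) + 5*x + 70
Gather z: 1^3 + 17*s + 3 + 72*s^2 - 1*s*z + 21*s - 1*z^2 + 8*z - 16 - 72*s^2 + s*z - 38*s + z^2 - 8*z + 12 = 0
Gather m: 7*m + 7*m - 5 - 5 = 14*m - 10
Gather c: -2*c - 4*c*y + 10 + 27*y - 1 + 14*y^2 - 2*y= c*(-4*y - 2) + 14*y^2 + 25*y + 9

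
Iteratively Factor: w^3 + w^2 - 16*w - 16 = (w - 4)*(w^2 + 5*w + 4) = (w - 4)*(w + 4)*(w + 1)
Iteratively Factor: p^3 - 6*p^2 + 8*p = (p)*(p^2 - 6*p + 8) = p*(p - 2)*(p - 4)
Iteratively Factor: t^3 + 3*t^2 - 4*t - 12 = (t - 2)*(t^2 + 5*t + 6) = (t - 2)*(t + 3)*(t + 2)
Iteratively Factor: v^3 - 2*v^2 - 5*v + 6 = (v - 1)*(v^2 - v - 6) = (v - 3)*(v - 1)*(v + 2)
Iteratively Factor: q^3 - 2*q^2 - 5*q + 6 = (q + 2)*(q^2 - 4*q + 3) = (q - 1)*(q + 2)*(q - 3)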